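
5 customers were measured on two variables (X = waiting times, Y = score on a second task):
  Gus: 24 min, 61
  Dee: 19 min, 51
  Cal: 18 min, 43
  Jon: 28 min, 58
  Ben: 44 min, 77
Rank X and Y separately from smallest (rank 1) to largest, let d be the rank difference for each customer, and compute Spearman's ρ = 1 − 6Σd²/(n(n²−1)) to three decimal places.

Ranks of variable 1: 3, 2, 1, 4, 5
Ranks of variable 2: 4, 2, 1, 3, 5
d = r₁ − r₂: -1, 0, 0, 1, 0
d²: 1, 0, 0, 1, 0; Σd² = 2
ρ = 1 − 6·2/(5·24) = 1 − 12/120 = 0.900

0.900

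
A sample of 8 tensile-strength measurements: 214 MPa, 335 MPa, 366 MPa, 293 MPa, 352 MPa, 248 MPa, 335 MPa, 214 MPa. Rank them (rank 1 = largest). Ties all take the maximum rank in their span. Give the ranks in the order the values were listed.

Sorted (descending): 366, 352, 335, 335, 293, 248, 214, 214
The 2 values of 335 occupy positions 3–4 → each gets rank 4.
The 2 values of 214 occupy positions 7–8 → each gets rank 8.

8, 4, 1, 5, 2, 6, 4, 8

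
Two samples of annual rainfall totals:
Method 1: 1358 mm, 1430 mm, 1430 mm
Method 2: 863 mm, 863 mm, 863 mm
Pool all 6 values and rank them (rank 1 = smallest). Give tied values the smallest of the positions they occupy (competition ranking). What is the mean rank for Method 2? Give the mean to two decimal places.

Sorted (ascending): 863, 863, 863, 1358, 1430, 1430
The 3 values of 863 occupy positions 1–3 → each gets rank 1.
The 2 values of 1430 occupy positions 5–6 → each gets rank 5.
Method 2 values → pooled ranks: 863→1, 863→1, 863→1
Mean rank = (1 + 1 + 1) / 3 = 1.00

1.00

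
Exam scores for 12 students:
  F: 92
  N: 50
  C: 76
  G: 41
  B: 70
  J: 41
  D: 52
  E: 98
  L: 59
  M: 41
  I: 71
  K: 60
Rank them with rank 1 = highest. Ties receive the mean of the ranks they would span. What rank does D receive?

Sorted (descending): 98, 92, 76, 71, 70, 60, 59, 52, 50, 41, 41, 41
The 3 values of 41 occupy positions 10–12 → average rank 11.
D has value 52 → rank 8.

8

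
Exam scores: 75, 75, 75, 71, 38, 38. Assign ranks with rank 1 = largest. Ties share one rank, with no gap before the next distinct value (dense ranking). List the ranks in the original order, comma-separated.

1, 1, 1, 2, 3, 3

Sorted (descending): 75, 75, 75, 71, 38, 38
The 3 values of 75 share dense rank 1.
The 2 values of 38 share dense rank 3.
Remaining distinct values take the next consecutive integers.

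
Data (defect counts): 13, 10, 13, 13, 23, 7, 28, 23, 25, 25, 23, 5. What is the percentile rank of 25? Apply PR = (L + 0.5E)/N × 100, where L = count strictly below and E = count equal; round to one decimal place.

83.3

N = 12.
Strictly below 25: 9. Equal to 25: 2.
PR = (9 + 0.5·2)/12 × 100 = 83.3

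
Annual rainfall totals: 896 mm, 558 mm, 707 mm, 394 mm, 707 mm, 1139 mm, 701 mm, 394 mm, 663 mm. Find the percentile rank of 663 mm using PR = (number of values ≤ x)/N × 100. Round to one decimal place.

44.4

N = 9.
Strictly below 663: 3. Equal to 663: 1.
PR = 4/9 × 100 = 44.4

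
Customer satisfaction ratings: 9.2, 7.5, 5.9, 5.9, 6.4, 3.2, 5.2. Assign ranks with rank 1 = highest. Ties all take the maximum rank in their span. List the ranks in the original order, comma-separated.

1, 2, 5, 5, 3, 7, 6

Sorted (descending): 9.2, 7.5, 6.4, 5.9, 5.9, 5.2, 3.2
The 2 values of 5.9 occupy positions 4–5 → each gets rank 5.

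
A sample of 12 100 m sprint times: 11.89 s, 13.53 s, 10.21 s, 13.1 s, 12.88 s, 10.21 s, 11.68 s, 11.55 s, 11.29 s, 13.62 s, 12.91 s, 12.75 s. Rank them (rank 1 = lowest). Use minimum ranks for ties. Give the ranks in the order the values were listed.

Sorted (ascending): 10.21, 10.21, 11.29, 11.55, 11.68, 11.89, 12.75, 12.88, 12.91, 13.1, 13.53, 13.62
The 2 values of 10.21 occupy positions 1–2 → each gets rank 1.

6, 11, 1, 10, 8, 1, 5, 4, 3, 12, 9, 7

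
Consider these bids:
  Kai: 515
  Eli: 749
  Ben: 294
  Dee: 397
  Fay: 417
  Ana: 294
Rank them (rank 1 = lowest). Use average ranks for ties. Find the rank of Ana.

1.5

Sorted (ascending): 294, 294, 397, 417, 515, 749
The 2 values of 294 occupy positions 1–2 → average rank (1+2)/2 = 1.5.
Ana has value 294 → rank 1.5.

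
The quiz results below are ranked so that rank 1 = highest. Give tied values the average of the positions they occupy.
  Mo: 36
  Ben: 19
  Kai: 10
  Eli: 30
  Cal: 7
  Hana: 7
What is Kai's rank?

Sorted (descending): 36, 30, 19, 10, 7, 7
The 2 values of 7 occupy positions 5–6 → average rank (5+6)/2 = 5.5.
Kai has value 10 → rank 4.

4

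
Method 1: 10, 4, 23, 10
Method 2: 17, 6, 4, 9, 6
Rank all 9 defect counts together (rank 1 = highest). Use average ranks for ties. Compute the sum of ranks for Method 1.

16.5

Sorted (descending): 23, 17, 10, 10, 9, 6, 6, 4, 4
The 2 values of 10 occupy positions 3–4 → average rank (3+4)/2 = 3.5.
The 2 values of 6 occupy positions 6–7 → average rank (6+7)/2 = 6.5.
The 2 values of 4 occupy positions 8–9 → average rank (8+9)/2 = 8.5.
Method 1 values → pooled ranks: 10→3.5, 4→8.5, 23→1, 10→3.5
Rank sum = 3.5 + 8.5 + 1 + 3.5 = 16.5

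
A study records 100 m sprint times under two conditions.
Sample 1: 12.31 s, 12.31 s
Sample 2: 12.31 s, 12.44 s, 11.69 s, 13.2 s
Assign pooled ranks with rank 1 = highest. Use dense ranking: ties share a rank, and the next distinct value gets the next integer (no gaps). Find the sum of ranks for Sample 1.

Sorted (descending): 13.2, 12.44, 12.31, 12.31, 12.31, 11.69
The 3 values of 12.31 share dense rank 3.
Remaining distinct values take the next consecutive integers.
Sample 1 values → pooled ranks: 12.31→3, 12.31→3
Rank sum = 3 + 3 = 6

6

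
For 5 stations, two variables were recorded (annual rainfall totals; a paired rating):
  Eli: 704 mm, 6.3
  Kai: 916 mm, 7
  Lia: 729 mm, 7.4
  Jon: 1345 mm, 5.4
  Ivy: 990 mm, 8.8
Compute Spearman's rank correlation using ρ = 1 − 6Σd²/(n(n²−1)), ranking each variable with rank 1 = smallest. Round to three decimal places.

-0.100

Ranks of variable 1: 1, 3, 2, 5, 4
Ranks of variable 2: 2, 3, 4, 1, 5
d = r₁ − r₂: -1, 0, -2, 4, -1
d²: 1, 0, 4, 16, 1; Σd² = 22
ρ = 1 − 6·22/(5·24) = 1 − 132/120 = -0.100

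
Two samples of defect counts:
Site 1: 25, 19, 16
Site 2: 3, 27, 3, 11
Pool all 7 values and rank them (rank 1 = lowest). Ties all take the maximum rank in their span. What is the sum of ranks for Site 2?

14

Sorted (ascending): 3, 3, 11, 16, 19, 25, 27
The 2 values of 3 occupy positions 1–2 → each gets rank 2.
Site 2 values → pooled ranks: 3→2, 27→7, 3→2, 11→3
Rank sum = 2 + 7 + 2 + 3 = 14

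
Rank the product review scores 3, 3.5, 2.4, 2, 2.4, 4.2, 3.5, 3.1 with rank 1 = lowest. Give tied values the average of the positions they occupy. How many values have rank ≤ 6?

5

Sorted (ascending): 2, 2.4, 2.4, 3, 3.1, 3.5, 3.5, 4.2
The 2 values of 2.4 occupy positions 2–3 → average rank (2+3)/2 = 2.5.
The 2 values of 3.5 occupy positions 6–7 → average rank (6+7)/2 = 6.5.
Ranks ≤ 6: {1, 2.5, 2.5, 4, 5} → 5 values.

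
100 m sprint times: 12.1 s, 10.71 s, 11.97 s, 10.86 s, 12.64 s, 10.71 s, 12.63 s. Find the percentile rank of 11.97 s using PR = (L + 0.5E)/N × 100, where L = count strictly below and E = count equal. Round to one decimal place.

50.0

N = 7.
Strictly below 11.97: 3. Equal to 11.97: 1.
PR = (3 + 0.5·1)/7 × 100 = 50.0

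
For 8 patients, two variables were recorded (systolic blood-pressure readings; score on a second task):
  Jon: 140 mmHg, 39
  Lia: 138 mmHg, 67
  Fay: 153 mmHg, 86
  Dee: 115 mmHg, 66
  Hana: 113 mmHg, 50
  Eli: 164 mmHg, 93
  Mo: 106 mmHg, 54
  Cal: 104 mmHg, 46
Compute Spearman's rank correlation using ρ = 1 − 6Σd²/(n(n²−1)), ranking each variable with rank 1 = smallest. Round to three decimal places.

Ranks of variable 1: 6, 5, 7, 4, 3, 8, 2, 1
Ranks of variable 2: 1, 6, 7, 5, 3, 8, 4, 2
d = r₁ − r₂: 5, -1, 0, -1, 0, 0, -2, -1
d²: 25, 1, 0, 1, 0, 0, 4, 1; Σd² = 32
ρ = 1 − 6·32/(8·63) = 1 − 192/504 = 0.619

0.619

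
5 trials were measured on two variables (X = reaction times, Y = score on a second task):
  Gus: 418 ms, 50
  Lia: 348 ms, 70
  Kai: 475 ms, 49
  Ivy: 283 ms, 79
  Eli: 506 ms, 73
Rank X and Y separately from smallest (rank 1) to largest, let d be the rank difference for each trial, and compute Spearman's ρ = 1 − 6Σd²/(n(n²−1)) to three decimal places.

Ranks of variable 1: 3, 2, 4, 1, 5
Ranks of variable 2: 2, 3, 1, 5, 4
d = r₁ − r₂: 1, -1, 3, -4, 1
d²: 1, 1, 9, 16, 1; Σd² = 28
ρ = 1 − 6·28/(5·24) = 1 − 168/120 = -0.400

-0.400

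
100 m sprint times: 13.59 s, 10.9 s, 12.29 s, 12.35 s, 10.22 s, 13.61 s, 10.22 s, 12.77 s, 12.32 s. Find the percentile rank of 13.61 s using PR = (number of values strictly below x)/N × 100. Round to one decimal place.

N = 9.
Strictly below 13.61: 8. Equal to 13.61: 1.
PR = 8/9 × 100 = 88.9

88.9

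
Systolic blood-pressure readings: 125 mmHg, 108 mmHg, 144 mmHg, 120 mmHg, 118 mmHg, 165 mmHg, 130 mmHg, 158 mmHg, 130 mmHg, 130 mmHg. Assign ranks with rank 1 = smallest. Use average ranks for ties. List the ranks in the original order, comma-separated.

4, 1, 8, 3, 2, 10, 6, 9, 6, 6

Sorted (ascending): 108, 118, 120, 125, 130, 130, 130, 144, 158, 165
The 3 values of 130 occupy positions 5–7 → average rank 6.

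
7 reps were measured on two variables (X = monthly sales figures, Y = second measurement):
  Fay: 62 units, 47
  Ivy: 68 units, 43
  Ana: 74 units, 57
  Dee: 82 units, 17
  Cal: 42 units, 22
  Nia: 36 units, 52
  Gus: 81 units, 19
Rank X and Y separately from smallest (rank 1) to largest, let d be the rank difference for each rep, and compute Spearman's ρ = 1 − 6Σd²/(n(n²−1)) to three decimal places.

Ranks of variable 1: 3, 4, 5, 7, 2, 1, 6
Ranks of variable 2: 5, 4, 7, 1, 3, 6, 2
d = r₁ − r₂: -2, 0, -2, 6, -1, -5, 4
d²: 4, 0, 4, 36, 1, 25, 16; Σd² = 86
ρ = 1 − 6·86/(7·48) = 1 − 516/336 = -0.536

-0.536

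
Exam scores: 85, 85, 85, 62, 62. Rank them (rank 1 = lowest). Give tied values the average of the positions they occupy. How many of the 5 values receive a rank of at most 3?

2

Sorted (ascending): 62, 62, 85, 85, 85
The 2 values of 62 occupy positions 1–2 → average rank (1+2)/2 = 1.5.
The 3 values of 85 occupy positions 3–5 → average rank 4.
Ranks ≤ 3: {1.5, 1.5} → 2 values.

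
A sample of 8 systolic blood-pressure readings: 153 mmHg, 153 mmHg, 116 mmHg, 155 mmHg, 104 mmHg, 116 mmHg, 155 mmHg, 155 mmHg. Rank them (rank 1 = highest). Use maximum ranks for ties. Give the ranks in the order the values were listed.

5, 5, 7, 3, 8, 7, 3, 3

Sorted (descending): 155, 155, 155, 153, 153, 116, 116, 104
The 3 values of 155 occupy positions 1–3 → each gets rank 3.
The 2 values of 153 occupy positions 4–5 → each gets rank 5.
The 2 values of 116 occupy positions 6–7 → each gets rank 7.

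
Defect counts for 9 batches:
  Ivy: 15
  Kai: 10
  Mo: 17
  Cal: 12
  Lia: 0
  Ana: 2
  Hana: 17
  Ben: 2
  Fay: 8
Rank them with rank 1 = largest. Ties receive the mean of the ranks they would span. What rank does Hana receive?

1.5

Sorted (descending): 17, 17, 15, 12, 10, 8, 2, 2, 0
The 2 values of 17 occupy positions 1–2 → average rank (1+2)/2 = 1.5.
The 2 values of 2 occupy positions 7–8 → average rank (7+8)/2 = 7.5.
Hana has value 17 → rank 1.5.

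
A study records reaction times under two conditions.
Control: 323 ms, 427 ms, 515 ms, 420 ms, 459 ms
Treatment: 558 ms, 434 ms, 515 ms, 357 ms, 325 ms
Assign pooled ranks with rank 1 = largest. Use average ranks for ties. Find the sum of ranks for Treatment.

Sorted (descending): 558, 515, 515, 459, 434, 427, 420, 357, 325, 323
The 2 values of 515 occupy positions 2–3 → average rank (2+3)/2 = 2.5.
Treatment values → pooled ranks: 558→1, 434→5, 515→2.5, 357→8, 325→9
Rank sum = 1 + 5 + 2.5 + 8 + 9 = 25.5

25.5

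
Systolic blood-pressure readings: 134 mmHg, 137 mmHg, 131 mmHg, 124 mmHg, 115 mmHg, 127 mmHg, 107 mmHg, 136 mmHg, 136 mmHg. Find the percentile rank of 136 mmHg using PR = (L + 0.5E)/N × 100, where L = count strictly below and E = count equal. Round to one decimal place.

N = 9.
Strictly below 136: 6. Equal to 136: 2.
PR = (6 + 0.5·2)/9 × 100 = 77.8

77.8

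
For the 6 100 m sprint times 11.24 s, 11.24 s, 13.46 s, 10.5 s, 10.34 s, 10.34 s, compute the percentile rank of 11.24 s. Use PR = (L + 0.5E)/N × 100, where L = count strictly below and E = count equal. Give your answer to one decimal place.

66.7

N = 6.
Strictly below 11.24: 3. Equal to 11.24: 2.
PR = (3 + 0.5·2)/6 × 100 = 66.7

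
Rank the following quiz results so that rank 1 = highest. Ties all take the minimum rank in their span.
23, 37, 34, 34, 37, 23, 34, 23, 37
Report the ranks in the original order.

7, 1, 4, 4, 1, 7, 4, 7, 1

Sorted (descending): 37, 37, 37, 34, 34, 34, 23, 23, 23
The 3 values of 37 occupy positions 1–3 → each gets rank 1.
The 3 values of 34 occupy positions 4–6 → each gets rank 4.
The 3 values of 23 occupy positions 7–9 → each gets rank 7.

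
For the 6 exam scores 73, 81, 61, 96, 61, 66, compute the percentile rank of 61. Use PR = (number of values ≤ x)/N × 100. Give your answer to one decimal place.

33.3

N = 6.
Strictly below 61: 0. Equal to 61: 2.
PR = 2/6 × 100 = 33.3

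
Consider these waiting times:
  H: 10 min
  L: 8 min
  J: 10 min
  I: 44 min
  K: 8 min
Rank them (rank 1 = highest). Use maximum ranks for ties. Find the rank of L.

Sorted (descending): 44, 10, 10, 8, 8
The 2 values of 10 occupy positions 2–3 → each gets rank 3.
The 2 values of 8 occupy positions 4–5 → each gets rank 5.
L has value 8 min → rank 5.

5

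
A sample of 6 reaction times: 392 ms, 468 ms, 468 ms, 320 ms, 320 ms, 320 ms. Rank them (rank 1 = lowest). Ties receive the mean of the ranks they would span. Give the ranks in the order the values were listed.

4, 5.5, 5.5, 2, 2, 2

Sorted (ascending): 320, 320, 320, 392, 468, 468
The 3 values of 320 occupy positions 1–3 → average rank 2.
The 2 values of 468 occupy positions 5–6 → average rank (5+6)/2 = 5.5.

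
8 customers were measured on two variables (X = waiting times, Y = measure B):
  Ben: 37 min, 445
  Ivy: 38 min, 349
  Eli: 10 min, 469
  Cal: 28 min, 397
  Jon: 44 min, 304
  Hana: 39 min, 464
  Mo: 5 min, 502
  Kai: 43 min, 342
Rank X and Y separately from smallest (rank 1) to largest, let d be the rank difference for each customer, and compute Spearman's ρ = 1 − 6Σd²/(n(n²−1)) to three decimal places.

-0.833

Ranks of variable 1: 4, 5, 2, 3, 8, 6, 1, 7
Ranks of variable 2: 5, 3, 7, 4, 1, 6, 8, 2
d = r₁ − r₂: -1, 2, -5, -1, 7, 0, -7, 5
d²: 1, 4, 25, 1, 49, 0, 49, 25; Σd² = 154
ρ = 1 − 6·154/(8·63) = 1 − 924/504 = -0.833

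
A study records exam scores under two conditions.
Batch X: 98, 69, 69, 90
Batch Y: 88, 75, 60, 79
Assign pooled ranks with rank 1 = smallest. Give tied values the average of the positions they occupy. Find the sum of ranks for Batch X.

20

Sorted (ascending): 60, 69, 69, 75, 79, 88, 90, 98
The 2 values of 69 occupy positions 2–3 → average rank (2+3)/2 = 2.5.
Batch X values → pooled ranks: 98→8, 69→2.5, 69→2.5, 90→7
Rank sum = 8 + 2.5 + 2.5 + 7 = 20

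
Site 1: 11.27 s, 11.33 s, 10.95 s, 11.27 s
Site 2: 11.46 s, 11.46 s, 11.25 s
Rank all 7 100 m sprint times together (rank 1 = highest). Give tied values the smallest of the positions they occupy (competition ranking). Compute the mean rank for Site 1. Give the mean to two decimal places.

Sorted (descending): 11.46, 11.46, 11.33, 11.27, 11.27, 11.25, 10.95
The 2 values of 11.46 occupy positions 1–2 → each gets rank 1.
The 2 values of 11.27 occupy positions 4–5 → each gets rank 4.
Site 1 values → pooled ranks: 11.27→4, 11.33→3, 10.95→7, 11.27→4
Mean rank = (4 + 3 + 7 + 4) / 4 = 4.50

4.50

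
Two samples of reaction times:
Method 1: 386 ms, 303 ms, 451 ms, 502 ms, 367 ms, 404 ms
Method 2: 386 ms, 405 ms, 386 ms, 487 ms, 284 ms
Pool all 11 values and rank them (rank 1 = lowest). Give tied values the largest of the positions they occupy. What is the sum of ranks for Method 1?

38

Sorted (ascending): 284, 303, 367, 386, 386, 386, 404, 405, 451, 487, 502
The 3 values of 386 occupy positions 4–6 → each gets rank 6.
Method 1 values → pooled ranks: 386→6, 303→2, 451→9, 502→11, 367→3, 404→7
Rank sum = 6 + 2 + 9 + 11 + 3 + 7 = 38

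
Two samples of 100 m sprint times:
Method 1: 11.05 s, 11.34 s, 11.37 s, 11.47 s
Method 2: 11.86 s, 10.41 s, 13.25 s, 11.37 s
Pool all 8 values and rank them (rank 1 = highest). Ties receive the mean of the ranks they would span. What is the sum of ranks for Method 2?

Sorted (descending): 13.25, 11.86, 11.47, 11.37, 11.37, 11.34, 11.05, 10.41
The 2 values of 11.37 occupy positions 4–5 → average rank (4+5)/2 = 4.5.
Method 2 values → pooled ranks: 11.86→2, 10.41→8, 13.25→1, 11.37→4.5
Rank sum = 2 + 8 + 1 + 4.5 = 15.5

15.5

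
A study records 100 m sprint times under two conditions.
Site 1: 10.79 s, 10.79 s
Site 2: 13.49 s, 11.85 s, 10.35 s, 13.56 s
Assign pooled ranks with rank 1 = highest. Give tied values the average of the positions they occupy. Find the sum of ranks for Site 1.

Sorted (descending): 13.56, 13.49, 11.85, 10.79, 10.79, 10.35
The 2 values of 10.79 occupy positions 4–5 → average rank (4+5)/2 = 4.5.
Site 1 values → pooled ranks: 10.79→4.5, 10.79→4.5
Rank sum = 4.5 + 4.5 = 9

9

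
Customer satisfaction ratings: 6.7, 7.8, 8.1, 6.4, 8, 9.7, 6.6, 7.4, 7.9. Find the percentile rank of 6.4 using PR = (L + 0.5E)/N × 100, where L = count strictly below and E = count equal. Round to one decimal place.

5.6

N = 9.
Strictly below 6.4: 0. Equal to 6.4: 1.
PR = (0 + 0.5·1)/9 × 100 = 5.6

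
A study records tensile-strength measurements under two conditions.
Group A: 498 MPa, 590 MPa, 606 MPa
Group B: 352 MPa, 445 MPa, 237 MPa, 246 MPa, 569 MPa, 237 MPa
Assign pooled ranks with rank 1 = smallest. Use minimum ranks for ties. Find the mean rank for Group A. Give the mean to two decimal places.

Sorted (ascending): 237, 237, 246, 352, 445, 498, 569, 590, 606
The 2 values of 237 occupy positions 1–2 → each gets rank 1.
Group A values → pooled ranks: 498→6, 590→8, 606→9
Mean rank = (6 + 8 + 9) / 3 = 7.67

7.67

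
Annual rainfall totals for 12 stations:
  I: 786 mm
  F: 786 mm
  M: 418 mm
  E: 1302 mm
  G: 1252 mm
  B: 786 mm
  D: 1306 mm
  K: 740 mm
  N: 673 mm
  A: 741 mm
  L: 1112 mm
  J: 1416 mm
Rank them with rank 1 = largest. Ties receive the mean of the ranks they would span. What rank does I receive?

7

Sorted (descending): 1416, 1306, 1302, 1252, 1112, 786, 786, 786, 741, 740, 673, 418
The 3 values of 786 occupy positions 6–8 → average rank 7.
I has value 786 mm → rank 7.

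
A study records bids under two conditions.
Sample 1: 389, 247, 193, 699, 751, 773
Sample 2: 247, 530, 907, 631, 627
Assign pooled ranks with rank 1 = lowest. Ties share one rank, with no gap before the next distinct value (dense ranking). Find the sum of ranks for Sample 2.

27

Sorted (ascending): 193, 247, 247, 389, 530, 627, 631, 699, 751, 773, 907
The 2 values of 247 share dense rank 2.
Remaining distinct values take the next consecutive integers.
Sample 2 values → pooled ranks: 247→2, 530→4, 907→10, 631→6, 627→5
Rank sum = 2 + 4 + 10 + 6 + 5 = 27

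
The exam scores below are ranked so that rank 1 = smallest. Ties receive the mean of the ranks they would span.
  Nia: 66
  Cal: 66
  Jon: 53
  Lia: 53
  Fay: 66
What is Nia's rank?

Sorted (ascending): 53, 53, 66, 66, 66
The 2 values of 53 occupy positions 1–2 → average rank (1+2)/2 = 1.5.
The 3 values of 66 occupy positions 3–5 → average rank 4.
Nia has value 66 → rank 4.

4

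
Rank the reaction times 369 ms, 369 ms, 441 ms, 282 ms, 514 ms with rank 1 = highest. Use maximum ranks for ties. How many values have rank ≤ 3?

Sorted (descending): 514, 441, 369, 369, 282
The 2 values of 369 occupy positions 3–4 → each gets rank 4.
Ranks ≤ 3: {1, 2} → 2 values.

2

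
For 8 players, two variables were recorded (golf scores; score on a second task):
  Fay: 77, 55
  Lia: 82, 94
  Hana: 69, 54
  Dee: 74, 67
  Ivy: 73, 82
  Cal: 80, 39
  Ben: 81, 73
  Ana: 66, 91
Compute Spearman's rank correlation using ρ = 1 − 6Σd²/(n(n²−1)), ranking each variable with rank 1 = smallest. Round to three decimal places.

0.071

Ranks of variable 1: 5, 8, 2, 4, 3, 6, 7, 1
Ranks of variable 2: 3, 8, 2, 4, 6, 1, 5, 7
d = r₁ − r₂: 2, 0, 0, 0, -3, 5, 2, -6
d²: 4, 0, 0, 0, 9, 25, 4, 36; Σd² = 78
ρ = 1 − 6·78/(8·63) = 1 − 468/504 = 0.071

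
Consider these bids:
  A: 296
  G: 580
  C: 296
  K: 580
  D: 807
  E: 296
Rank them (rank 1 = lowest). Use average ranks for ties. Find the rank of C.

2

Sorted (ascending): 296, 296, 296, 580, 580, 807
The 3 values of 296 occupy positions 1–3 → average rank 2.
The 2 values of 580 occupy positions 4–5 → average rank (4+5)/2 = 4.5.
C has value 296 → rank 2.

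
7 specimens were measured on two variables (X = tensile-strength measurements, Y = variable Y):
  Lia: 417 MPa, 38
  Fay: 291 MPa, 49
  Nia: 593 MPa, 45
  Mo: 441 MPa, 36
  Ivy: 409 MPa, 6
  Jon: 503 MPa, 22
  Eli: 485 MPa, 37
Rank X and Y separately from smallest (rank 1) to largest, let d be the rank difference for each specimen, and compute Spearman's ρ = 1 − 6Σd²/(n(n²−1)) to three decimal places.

-0.071

Ranks of variable 1: 3, 1, 7, 4, 2, 6, 5
Ranks of variable 2: 5, 7, 6, 3, 1, 2, 4
d = r₁ − r₂: -2, -6, 1, 1, 1, 4, 1
d²: 4, 36, 1, 1, 1, 16, 1; Σd² = 60
ρ = 1 − 6·60/(7·48) = 1 − 360/336 = -0.071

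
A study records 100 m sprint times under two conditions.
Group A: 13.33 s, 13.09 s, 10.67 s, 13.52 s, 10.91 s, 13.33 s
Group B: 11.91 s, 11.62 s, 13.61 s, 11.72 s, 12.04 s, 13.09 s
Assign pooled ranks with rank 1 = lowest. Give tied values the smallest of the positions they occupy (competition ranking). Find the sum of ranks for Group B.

Sorted (ascending): 10.67, 10.91, 11.62, 11.72, 11.91, 12.04, 13.09, 13.09, 13.33, 13.33, 13.52, 13.61
The 2 values of 13.09 occupy positions 7–8 → each gets rank 7.
The 2 values of 13.33 occupy positions 9–10 → each gets rank 9.
Group B values → pooled ranks: 11.91→5, 11.62→3, 13.61→12, 11.72→4, 12.04→6, 13.09→7
Rank sum = 5 + 3 + 12 + 4 + 6 + 7 = 37

37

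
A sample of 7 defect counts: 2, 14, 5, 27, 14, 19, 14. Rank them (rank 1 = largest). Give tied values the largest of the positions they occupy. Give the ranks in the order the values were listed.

Sorted (descending): 27, 19, 14, 14, 14, 5, 2
The 3 values of 14 occupy positions 3–5 → each gets rank 5.

7, 5, 6, 1, 5, 2, 5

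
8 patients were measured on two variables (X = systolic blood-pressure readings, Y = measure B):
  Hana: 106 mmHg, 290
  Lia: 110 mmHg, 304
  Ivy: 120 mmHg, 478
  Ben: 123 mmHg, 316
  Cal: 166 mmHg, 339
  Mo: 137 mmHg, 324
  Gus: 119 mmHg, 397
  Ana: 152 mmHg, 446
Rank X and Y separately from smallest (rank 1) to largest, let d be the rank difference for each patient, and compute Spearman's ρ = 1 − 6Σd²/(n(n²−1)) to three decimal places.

Ranks of variable 1: 1, 2, 4, 5, 8, 6, 3, 7
Ranks of variable 2: 1, 2, 8, 3, 5, 4, 6, 7
d = r₁ − r₂: 0, 0, -4, 2, 3, 2, -3, 0
d²: 0, 0, 16, 4, 9, 4, 9, 0; Σd² = 42
ρ = 1 − 6·42/(8·63) = 1 − 252/504 = 0.500

0.500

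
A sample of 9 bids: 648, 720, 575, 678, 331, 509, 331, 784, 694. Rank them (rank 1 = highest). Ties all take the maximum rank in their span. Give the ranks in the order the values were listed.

5, 2, 6, 4, 9, 7, 9, 1, 3

Sorted (descending): 784, 720, 694, 678, 648, 575, 509, 331, 331
The 2 values of 331 occupy positions 8–9 → each gets rank 9.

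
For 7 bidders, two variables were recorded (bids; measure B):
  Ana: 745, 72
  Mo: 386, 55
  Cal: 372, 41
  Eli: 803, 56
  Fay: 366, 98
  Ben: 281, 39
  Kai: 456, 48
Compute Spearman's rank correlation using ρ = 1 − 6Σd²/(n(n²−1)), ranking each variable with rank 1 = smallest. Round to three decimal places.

Ranks of variable 1: 6, 4, 3, 7, 2, 1, 5
Ranks of variable 2: 6, 4, 2, 5, 7, 1, 3
d = r₁ − r₂: 0, 0, 1, 2, -5, 0, 2
d²: 0, 0, 1, 4, 25, 0, 4; Σd² = 34
ρ = 1 − 6·34/(7·48) = 1 − 204/336 = 0.393

0.393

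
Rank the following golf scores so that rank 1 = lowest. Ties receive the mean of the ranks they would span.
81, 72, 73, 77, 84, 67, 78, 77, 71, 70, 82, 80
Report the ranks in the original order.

Sorted (ascending): 67, 70, 71, 72, 73, 77, 77, 78, 80, 81, 82, 84
The 2 values of 77 occupy positions 6–7 → average rank (6+7)/2 = 6.5.

10, 4, 5, 6.5, 12, 1, 8, 6.5, 3, 2, 11, 9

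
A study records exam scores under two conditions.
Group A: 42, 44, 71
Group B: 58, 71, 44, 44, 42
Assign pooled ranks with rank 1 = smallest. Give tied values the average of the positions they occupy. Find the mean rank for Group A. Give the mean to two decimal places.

4.33

Sorted (ascending): 42, 42, 44, 44, 44, 58, 71, 71
The 2 values of 42 occupy positions 1–2 → average rank (1+2)/2 = 1.5.
The 3 values of 44 occupy positions 3–5 → average rank 4.
The 2 values of 71 occupy positions 7–8 → average rank (7+8)/2 = 7.5.
Group A values → pooled ranks: 42→1.5, 44→4, 71→7.5
Mean rank = (1.5 + 4 + 7.5) / 3 = 4.33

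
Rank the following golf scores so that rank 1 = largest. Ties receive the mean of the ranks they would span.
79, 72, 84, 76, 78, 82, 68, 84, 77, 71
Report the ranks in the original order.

Sorted (descending): 84, 84, 82, 79, 78, 77, 76, 72, 71, 68
The 2 values of 84 occupy positions 1–2 → average rank (1+2)/2 = 1.5.

4, 8, 1.5, 7, 5, 3, 10, 1.5, 6, 9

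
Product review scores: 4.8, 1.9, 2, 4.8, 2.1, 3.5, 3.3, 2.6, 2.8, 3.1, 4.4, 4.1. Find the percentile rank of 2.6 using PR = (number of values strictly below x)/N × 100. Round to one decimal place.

25.0

N = 12.
Strictly below 2.6: 3. Equal to 2.6: 1.
PR = 3/12 × 100 = 25.0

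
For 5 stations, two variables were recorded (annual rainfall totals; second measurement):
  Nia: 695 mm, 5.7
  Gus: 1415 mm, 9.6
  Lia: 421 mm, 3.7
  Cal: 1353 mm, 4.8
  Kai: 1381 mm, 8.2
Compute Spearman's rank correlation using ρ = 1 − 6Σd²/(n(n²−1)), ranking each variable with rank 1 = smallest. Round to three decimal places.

0.900

Ranks of variable 1: 2, 5, 1, 3, 4
Ranks of variable 2: 3, 5, 1, 2, 4
d = r₁ − r₂: -1, 0, 0, 1, 0
d²: 1, 0, 0, 1, 0; Σd² = 2
ρ = 1 − 6·2/(5·24) = 1 − 12/120 = 0.900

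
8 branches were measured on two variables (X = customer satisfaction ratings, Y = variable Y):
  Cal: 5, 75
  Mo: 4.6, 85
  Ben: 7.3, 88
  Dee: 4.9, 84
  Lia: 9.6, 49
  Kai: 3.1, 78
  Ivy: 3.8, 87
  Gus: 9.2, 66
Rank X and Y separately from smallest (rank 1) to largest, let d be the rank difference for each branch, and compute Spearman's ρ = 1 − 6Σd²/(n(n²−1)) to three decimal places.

-0.500

Ranks of variable 1: 5, 3, 6, 4, 8, 1, 2, 7
Ranks of variable 2: 3, 6, 8, 5, 1, 4, 7, 2
d = r₁ − r₂: 2, -3, -2, -1, 7, -3, -5, 5
d²: 4, 9, 4, 1, 49, 9, 25, 25; Σd² = 126
ρ = 1 − 6·126/(8·63) = 1 − 756/504 = -0.500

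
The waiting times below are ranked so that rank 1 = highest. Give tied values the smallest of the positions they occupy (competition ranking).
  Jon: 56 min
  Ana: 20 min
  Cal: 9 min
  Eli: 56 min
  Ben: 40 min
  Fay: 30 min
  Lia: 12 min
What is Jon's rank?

1

Sorted (descending): 56, 56, 40, 30, 20, 12, 9
The 2 values of 56 occupy positions 1–2 → each gets rank 1.
Jon has value 56 min → rank 1.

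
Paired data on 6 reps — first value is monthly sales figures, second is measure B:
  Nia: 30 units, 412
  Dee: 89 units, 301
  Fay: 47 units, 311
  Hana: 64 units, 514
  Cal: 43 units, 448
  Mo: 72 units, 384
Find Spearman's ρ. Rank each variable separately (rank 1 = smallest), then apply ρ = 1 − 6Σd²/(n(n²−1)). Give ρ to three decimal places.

-0.486

Ranks of variable 1: 1, 6, 3, 4, 2, 5
Ranks of variable 2: 4, 1, 2, 6, 5, 3
d = r₁ − r₂: -3, 5, 1, -2, -3, 2
d²: 9, 25, 1, 4, 9, 4; Σd² = 52
ρ = 1 − 6·52/(6·35) = 1 − 312/210 = -0.486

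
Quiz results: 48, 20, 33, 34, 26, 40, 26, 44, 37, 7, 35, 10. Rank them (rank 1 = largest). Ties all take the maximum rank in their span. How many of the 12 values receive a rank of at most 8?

Sorted (descending): 48, 44, 40, 37, 35, 34, 33, 26, 26, 20, 10, 7
The 2 values of 26 occupy positions 8–9 → each gets rank 9.
Ranks ≤ 8: {1, 2, 3, 4, 5, 6, 7} → 7 values.

7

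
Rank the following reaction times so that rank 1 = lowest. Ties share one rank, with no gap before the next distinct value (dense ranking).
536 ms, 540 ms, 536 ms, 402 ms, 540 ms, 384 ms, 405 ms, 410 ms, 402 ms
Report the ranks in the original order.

5, 6, 5, 2, 6, 1, 3, 4, 2

Sorted (ascending): 384, 402, 402, 405, 410, 536, 536, 540, 540
The 2 values of 402 share dense rank 2.
The 2 values of 536 share dense rank 5.
The 2 values of 540 share dense rank 6.
Remaining distinct values take the next consecutive integers.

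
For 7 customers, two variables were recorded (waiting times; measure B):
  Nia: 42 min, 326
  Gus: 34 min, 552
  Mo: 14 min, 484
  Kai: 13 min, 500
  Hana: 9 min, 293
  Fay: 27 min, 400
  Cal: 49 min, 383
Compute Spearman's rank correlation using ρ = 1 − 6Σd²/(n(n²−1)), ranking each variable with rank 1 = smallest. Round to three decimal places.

Ranks of variable 1: 6, 5, 3, 2, 1, 4, 7
Ranks of variable 2: 2, 7, 5, 6, 1, 4, 3
d = r₁ − r₂: 4, -2, -2, -4, 0, 0, 4
d²: 16, 4, 4, 16, 0, 0, 16; Σd² = 56
ρ = 1 − 6·56/(7·48) = 1 − 336/336 = 0.000

0.000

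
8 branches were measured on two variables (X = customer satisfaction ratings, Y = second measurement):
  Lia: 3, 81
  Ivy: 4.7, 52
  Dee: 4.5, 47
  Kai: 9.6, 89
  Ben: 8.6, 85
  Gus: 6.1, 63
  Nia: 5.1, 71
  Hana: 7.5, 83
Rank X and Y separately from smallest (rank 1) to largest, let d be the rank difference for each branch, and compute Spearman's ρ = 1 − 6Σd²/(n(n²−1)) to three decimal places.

Ranks of variable 1: 1, 3, 2, 8, 7, 5, 4, 6
Ranks of variable 2: 5, 2, 1, 8, 7, 3, 4, 6
d = r₁ − r₂: -4, 1, 1, 0, 0, 2, 0, 0
d²: 16, 1, 1, 0, 0, 4, 0, 0; Σd² = 22
ρ = 1 − 6·22/(8·63) = 1 − 132/504 = 0.738

0.738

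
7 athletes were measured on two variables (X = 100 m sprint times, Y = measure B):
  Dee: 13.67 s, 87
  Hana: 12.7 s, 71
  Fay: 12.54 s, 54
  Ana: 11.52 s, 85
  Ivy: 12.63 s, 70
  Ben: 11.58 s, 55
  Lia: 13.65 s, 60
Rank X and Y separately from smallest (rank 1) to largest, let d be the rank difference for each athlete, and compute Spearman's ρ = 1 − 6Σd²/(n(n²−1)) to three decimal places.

Ranks of variable 1: 7, 5, 3, 1, 4, 2, 6
Ranks of variable 2: 7, 5, 1, 6, 4, 2, 3
d = r₁ − r₂: 0, 0, 2, -5, 0, 0, 3
d²: 0, 0, 4, 25, 0, 0, 9; Σd² = 38
ρ = 1 − 6·38/(7·48) = 1 − 228/336 = 0.321

0.321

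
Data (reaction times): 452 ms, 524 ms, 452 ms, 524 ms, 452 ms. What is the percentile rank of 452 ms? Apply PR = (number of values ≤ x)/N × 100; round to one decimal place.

N = 5.
Strictly below 452: 0. Equal to 452: 3.
PR = 3/5 × 100 = 60.0

60.0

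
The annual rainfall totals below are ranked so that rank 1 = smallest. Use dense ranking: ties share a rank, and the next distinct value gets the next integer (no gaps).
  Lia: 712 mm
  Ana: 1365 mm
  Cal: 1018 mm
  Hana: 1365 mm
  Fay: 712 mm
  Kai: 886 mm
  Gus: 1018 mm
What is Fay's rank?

1

Sorted (ascending): 712, 712, 886, 1018, 1018, 1365, 1365
The 2 values of 712 share dense rank 1.
The 2 values of 1018 share dense rank 3.
The 2 values of 1365 share dense rank 4.
Remaining distinct values take the next consecutive integers.
Fay has value 712 mm → rank 1.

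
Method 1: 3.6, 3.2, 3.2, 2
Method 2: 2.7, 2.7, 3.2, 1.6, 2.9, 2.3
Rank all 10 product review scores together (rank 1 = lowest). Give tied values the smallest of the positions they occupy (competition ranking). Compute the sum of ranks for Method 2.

25

Sorted (ascending): 1.6, 2, 2.3, 2.7, 2.7, 2.9, 3.2, 3.2, 3.2, 3.6
The 2 values of 2.7 occupy positions 4–5 → each gets rank 4.
The 3 values of 3.2 occupy positions 7–9 → each gets rank 7.
Method 2 values → pooled ranks: 2.7→4, 2.7→4, 3.2→7, 1.6→1, 2.9→6, 2.3→3
Rank sum = 4 + 4 + 7 + 1 + 6 + 3 = 25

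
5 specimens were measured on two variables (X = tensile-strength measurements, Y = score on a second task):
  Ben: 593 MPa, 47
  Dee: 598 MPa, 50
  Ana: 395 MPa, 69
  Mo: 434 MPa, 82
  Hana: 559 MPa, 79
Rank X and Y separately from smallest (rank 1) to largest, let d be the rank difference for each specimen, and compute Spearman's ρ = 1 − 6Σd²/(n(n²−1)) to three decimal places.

Ranks of variable 1: 4, 5, 1, 2, 3
Ranks of variable 2: 1, 2, 3, 5, 4
d = r₁ − r₂: 3, 3, -2, -3, -1
d²: 9, 9, 4, 9, 1; Σd² = 32
ρ = 1 − 6·32/(5·24) = 1 − 192/120 = -0.600

-0.600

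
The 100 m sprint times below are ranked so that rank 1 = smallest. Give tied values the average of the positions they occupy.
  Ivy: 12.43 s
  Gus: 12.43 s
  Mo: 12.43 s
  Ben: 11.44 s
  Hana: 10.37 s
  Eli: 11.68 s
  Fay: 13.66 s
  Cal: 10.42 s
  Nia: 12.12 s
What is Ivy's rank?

7

Sorted (ascending): 10.37, 10.42, 11.44, 11.68, 12.12, 12.43, 12.43, 12.43, 13.66
The 3 values of 12.43 occupy positions 6–8 → average rank 7.
Ivy has value 12.43 s → rank 7.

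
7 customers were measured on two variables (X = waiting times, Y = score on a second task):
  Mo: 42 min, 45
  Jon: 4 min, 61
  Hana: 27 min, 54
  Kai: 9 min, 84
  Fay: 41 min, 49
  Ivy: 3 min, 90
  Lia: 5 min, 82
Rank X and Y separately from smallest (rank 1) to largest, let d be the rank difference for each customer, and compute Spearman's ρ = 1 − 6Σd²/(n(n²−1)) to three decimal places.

-0.857

Ranks of variable 1: 7, 2, 5, 4, 6, 1, 3
Ranks of variable 2: 1, 4, 3, 6, 2, 7, 5
d = r₁ − r₂: 6, -2, 2, -2, 4, -6, -2
d²: 36, 4, 4, 4, 16, 36, 4; Σd² = 104
ρ = 1 − 6·104/(7·48) = 1 − 624/336 = -0.857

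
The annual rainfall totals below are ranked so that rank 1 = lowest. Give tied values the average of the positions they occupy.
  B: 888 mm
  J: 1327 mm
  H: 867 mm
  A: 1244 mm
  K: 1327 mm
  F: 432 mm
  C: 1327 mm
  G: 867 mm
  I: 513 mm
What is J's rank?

Sorted (ascending): 432, 513, 867, 867, 888, 1244, 1327, 1327, 1327
The 2 values of 867 occupy positions 3–4 → average rank (3+4)/2 = 3.5.
The 3 values of 1327 occupy positions 7–9 → average rank 8.
J has value 1327 mm → rank 8.

8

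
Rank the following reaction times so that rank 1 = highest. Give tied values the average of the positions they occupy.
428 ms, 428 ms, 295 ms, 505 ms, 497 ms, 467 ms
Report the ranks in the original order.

4.5, 4.5, 6, 1, 2, 3

Sorted (descending): 505, 497, 467, 428, 428, 295
The 2 values of 428 occupy positions 4–5 → average rank (4+5)/2 = 4.5.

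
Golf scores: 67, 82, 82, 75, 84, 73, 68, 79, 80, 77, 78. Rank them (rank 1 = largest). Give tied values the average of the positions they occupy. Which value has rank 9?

73

Sorted (descending): 84, 82, 82, 80, 79, 78, 77, 75, 73, 68, 67
The 2 values of 82 occupy positions 2–3 → average rank (2+3)/2 = 2.5.
Rank 9 → value 73.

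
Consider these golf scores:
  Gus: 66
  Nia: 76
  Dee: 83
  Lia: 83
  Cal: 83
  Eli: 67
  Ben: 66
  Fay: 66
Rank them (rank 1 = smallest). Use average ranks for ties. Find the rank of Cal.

Sorted (ascending): 66, 66, 66, 67, 76, 83, 83, 83
The 3 values of 66 occupy positions 1–3 → average rank 2.
The 3 values of 83 occupy positions 6–8 → average rank 7.
Cal has value 83 → rank 7.

7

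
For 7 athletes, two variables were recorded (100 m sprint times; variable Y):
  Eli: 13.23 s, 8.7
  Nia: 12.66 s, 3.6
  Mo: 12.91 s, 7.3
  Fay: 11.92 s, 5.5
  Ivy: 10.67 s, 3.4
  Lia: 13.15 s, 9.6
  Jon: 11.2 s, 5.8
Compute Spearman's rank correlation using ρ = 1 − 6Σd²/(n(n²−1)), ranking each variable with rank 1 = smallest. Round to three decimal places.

Ranks of variable 1: 7, 4, 5, 3, 1, 6, 2
Ranks of variable 2: 6, 2, 5, 3, 1, 7, 4
d = r₁ − r₂: 1, 2, 0, 0, 0, -1, -2
d²: 1, 4, 0, 0, 0, 1, 4; Σd² = 10
ρ = 1 − 6·10/(7·48) = 1 − 60/336 = 0.821

0.821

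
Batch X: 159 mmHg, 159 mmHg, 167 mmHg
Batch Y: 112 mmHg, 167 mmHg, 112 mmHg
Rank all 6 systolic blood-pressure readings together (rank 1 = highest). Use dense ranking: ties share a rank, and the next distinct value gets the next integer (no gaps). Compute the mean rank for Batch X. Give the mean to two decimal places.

1.67

Sorted (descending): 167, 167, 159, 159, 112, 112
The 2 values of 167 share dense rank 1.
The 2 values of 159 share dense rank 2.
The 2 values of 112 share dense rank 3.
Batch X values → pooled ranks: 159→2, 159→2, 167→1
Mean rank = (2 + 2 + 1) / 3 = 1.67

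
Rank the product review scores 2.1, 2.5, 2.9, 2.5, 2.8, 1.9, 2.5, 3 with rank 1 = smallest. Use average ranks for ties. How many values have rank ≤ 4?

Sorted (ascending): 1.9, 2.1, 2.5, 2.5, 2.5, 2.8, 2.9, 3
The 3 values of 2.5 occupy positions 3–5 → average rank 4.
Ranks ≤ 4: {1, 2, 4, 4, 4} → 5 values.

5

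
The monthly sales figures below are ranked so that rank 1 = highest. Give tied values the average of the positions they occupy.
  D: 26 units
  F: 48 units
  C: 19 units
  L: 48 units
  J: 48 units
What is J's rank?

2

Sorted (descending): 48, 48, 48, 26, 19
The 3 values of 48 occupy positions 1–3 → average rank 2.
J has value 48 units → rank 2.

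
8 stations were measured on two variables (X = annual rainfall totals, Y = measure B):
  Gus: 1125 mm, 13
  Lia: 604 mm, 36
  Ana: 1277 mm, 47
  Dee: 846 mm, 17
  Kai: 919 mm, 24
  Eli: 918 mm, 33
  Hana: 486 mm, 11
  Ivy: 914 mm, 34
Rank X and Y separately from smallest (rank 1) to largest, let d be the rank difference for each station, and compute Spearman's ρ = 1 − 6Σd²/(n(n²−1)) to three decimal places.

0.310

Ranks of variable 1: 7, 2, 8, 3, 6, 5, 1, 4
Ranks of variable 2: 2, 7, 8, 3, 4, 5, 1, 6
d = r₁ − r₂: 5, -5, 0, 0, 2, 0, 0, -2
d²: 25, 25, 0, 0, 4, 0, 0, 4; Σd² = 58
ρ = 1 − 6·58/(8·63) = 1 − 348/504 = 0.310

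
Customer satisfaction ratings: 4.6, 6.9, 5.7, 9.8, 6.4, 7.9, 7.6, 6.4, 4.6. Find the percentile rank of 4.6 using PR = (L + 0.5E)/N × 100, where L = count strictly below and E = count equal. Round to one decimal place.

11.1

N = 9.
Strictly below 4.6: 0. Equal to 4.6: 2.
PR = (0 + 0.5·2)/9 × 100 = 11.1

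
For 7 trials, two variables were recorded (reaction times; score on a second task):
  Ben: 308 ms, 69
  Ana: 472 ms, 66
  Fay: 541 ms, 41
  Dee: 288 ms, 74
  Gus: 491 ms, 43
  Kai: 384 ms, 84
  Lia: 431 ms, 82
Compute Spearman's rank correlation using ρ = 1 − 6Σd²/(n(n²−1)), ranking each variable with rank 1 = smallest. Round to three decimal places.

-0.714

Ranks of variable 1: 2, 5, 7, 1, 6, 3, 4
Ranks of variable 2: 4, 3, 1, 5, 2, 7, 6
d = r₁ − r₂: -2, 2, 6, -4, 4, -4, -2
d²: 4, 4, 36, 16, 16, 16, 4; Σd² = 96
ρ = 1 − 6·96/(7·48) = 1 − 576/336 = -0.714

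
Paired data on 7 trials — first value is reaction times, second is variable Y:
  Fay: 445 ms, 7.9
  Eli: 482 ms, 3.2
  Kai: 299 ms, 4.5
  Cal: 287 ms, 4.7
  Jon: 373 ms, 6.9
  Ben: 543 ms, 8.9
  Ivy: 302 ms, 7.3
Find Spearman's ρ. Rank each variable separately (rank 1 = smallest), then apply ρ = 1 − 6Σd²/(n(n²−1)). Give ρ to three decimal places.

0.393

Ranks of variable 1: 5, 6, 2, 1, 4, 7, 3
Ranks of variable 2: 6, 1, 2, 3, 4, 7, 5
d = r₁ − r₂: -1, 5, 0, -2, 0, 0, -2
d²: 1, 25, 0, 4, 0, 0, 4; Σd² = 34
ρ = 1 − 6·34/(7·48) = 1 − 204/336 = 0.393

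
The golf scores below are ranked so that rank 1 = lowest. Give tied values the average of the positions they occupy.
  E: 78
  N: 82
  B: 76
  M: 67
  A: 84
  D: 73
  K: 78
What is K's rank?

Sorted (ascending): 67, 73, 76, 78, 78, 82, 84
The 2 values of 78 occupy positions 4–5 → average rank (4+5)/2 = 4.5.
K has value 78 → rank 4.5.

4.5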